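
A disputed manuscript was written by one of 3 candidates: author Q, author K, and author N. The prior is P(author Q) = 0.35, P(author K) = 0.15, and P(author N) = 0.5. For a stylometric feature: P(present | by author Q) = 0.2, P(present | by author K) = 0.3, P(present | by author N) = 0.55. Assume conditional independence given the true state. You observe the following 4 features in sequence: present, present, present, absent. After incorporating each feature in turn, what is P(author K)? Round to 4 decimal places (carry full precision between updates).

0.0667

After 'present': normaliser = 0.2·0.3500 + 0.3·0.1500 + 0.55·0.5000; P(author Q) ≈ 0.1795, P(author K) ≈ 0.1154, P(author N) ≈ 0.7051
After 'present': normaliser = 0.2·0.1795 + 0.3·0.1154 + 0.55·0.7051; P(author Q) ≈ 0.0783, P(author K) ≈ 0.0755, P(author N) ≈ 0.8462
After 'present': normaliser = 0.2·0.0783 + 0.3·0.0755 + 0.55·0.8462; P(author Q) ≈ 0.0311, P(author K) ≈ 0.0450, P(author N) ≈ 0.9239
After 'absent': normaliser = 0.8·0.0311 + 0.7·0.0450 + 0.45·0.9239; P(author Q) ≈ 0.0527, P(author K) ≈ 0.0667, P(author N) ≈ 0.8806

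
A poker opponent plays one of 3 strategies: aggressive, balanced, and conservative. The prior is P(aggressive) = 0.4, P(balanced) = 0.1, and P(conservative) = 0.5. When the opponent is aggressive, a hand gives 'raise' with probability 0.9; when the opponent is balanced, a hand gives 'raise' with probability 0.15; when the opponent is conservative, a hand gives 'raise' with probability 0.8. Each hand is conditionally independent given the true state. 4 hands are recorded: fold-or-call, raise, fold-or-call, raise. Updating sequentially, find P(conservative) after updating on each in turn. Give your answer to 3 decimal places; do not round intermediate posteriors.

After 'fold-or-call': normaliser = 0.1·0.4000 + 0.85·0.1000 + 0.2·0.5000; P(aggressive) ≈ 0.1778, P(balanced) ≈ 0.3778, P(conservative) ≈ 0.4444
After 'raise': normaliser = 0.9·0.1778 + 0.15·0.3778 + 0.8·0.4444; P(aggressive) ≈ 0.2796, P(balanced) ≈ 0.0990, P(conservative) ≈ 0.6214
After 'fold-or-call': normaliser = 0.1·0.2796 + 0.85·0.0990 + 0.2·0.6214; P(aggressive) ≈ 0.1183, P(balanced) ≈ 0.3561, P(conservative) ≈ 0.5257
After 'raise': normaliser = 0.9·0.1183 + 0.15·0.3561 + 0.8·0.5257; P(aggressive) ≈ 0.1834, P(balanced) ≈ 0.0920, P(conservative) ≈ 0.7246

0.725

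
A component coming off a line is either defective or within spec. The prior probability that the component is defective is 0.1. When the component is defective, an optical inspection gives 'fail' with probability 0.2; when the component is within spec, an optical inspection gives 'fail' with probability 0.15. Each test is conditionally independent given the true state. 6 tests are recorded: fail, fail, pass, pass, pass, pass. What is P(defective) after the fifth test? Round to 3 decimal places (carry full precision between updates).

0.141

Each posterior becomes the prior for the next update.
After 'fail': P(defective) = 0.2·0.1000 / (0.2·0.1000 + 0.15·0.9000) ≈ 0.1290
After 'fail': P(defective) = 0.2·0.1290 / (0.2·0.1290 + 0.15·0.8710) ≈ 0.1649
After 'pass': P(defective) = 0.8·0.1649 / (0.8·0.1649 + 0.85·0.8351) ≈ 0.1568
After 'pass': P(defective) = 0.8·0.1568 / (0.8·0.1568 + 0.85·0.8432) ≈ 0.1489
After 'pass': P(defective) = 0.8·0.1489 / (0.8·0.1489 + 0.85·0.8511) ≈ 0.1414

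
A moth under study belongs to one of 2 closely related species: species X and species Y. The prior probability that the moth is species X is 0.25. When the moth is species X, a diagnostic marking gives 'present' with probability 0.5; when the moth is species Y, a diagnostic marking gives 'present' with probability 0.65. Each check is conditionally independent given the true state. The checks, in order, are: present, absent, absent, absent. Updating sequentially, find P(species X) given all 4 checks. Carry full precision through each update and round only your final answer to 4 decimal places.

0.4278

After 'present': P(species X) = 0.5·0.2500 / (0.5·0.2500 + 0.65·0.7500) ≈ 0.2041
After 'absent': P(species X) = 0.5·0.2041 / (0.5·0.2041 + 0.35·0.7959) ≈ 0.2681
After 'absent': P(species X) = 0.5·0.2681 / (0.5·0.2681 + 0.35·0.7319) ≈ 0.3435
After 'absent': P(species X) = 0.5·0.3435 / (0.5·0.3435 + 0.35·0.6565) ≈ 0.4278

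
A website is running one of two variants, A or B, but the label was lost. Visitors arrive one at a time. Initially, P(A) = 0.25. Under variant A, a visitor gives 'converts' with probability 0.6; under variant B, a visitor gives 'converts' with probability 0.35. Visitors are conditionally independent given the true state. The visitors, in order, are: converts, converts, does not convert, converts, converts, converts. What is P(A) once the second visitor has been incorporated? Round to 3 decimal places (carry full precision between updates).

After 'converts': P(A) = 0.6·0.2500 / (0.6·0.2500 + 0.35·0.7500) ≈ 0.3636
After 'converts': P(A) = 0.6·0.3636 / (0.6·0.3636 + 0.35·0.6364) ≈ 0.4948

0.495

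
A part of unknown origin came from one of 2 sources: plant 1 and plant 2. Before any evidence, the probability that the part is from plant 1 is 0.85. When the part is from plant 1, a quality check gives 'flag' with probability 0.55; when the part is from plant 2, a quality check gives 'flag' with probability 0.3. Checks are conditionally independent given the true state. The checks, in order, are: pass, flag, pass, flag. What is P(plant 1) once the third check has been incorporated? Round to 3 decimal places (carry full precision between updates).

0.811

Apply Bayes' rule sequentially, carrying P(plant 1) forward.
After 'pass': P(plant 1) = 0.45·0.8500 / (0.45·0.8500 + 0.7·0.1500) ≈ 0.7846
After 'flag': P(plant 1) = 0.55·0.7846 / (0.55·0.7846 + 0.3·0.2154) ≈ 0.8698
After 'pass': P(plant 1) = 0.45·0.8698 / (0.45·0.8698 + 0.7·0.1302) ≈ 0.8111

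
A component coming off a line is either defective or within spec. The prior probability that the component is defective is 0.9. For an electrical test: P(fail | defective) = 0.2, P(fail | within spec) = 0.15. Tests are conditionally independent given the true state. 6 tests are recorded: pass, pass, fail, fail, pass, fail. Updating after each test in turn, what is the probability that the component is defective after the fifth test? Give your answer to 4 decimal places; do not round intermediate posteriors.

0.9303

Apply Bayes' rule sequentially, carrying P(defective) forward.
After 'pass': P(defective) = 0.8·0.9000 / (0.8·0.9000 + 0.85·0.1000) ≈ 0.8944
After 'pass': P(defective) = 0.8·0.8944 / (0.8·0.8944 + 0.85·0.1056) ≈ 0.8885
After 'fail': P(defective) = 0.2·0.8885 / (0.2·0.8885 + 0.15·0.1115) ≈ 0.9140
After 'fail': P(defective) = 0.2·0.9140 / (0.2·0.9140 + 0.15·0.0860) ≈ 0.9341
After 'pass': P(defective) = 0.8·0.9341 / (0.8·0.9341 + 0.85·0.0659) ≈ 0.9303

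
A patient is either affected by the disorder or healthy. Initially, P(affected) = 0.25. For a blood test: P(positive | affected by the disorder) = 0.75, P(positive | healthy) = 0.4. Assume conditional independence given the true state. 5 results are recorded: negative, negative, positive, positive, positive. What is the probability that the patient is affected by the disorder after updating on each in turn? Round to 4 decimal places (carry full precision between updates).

0.2761

After 'negative': P(affected) = 0.25·0.2500 / (0.25·0.2500 + 0.6·0.7500) ≈ 0.1220
After 'negative': P(affected) = 0.25·0.1220 / (0.25·0.1220 + 0.6·0.8780) ≈ 0.0547
After 'positive': P(affected) = 0.75·0.0547 / (0.75·0.0547 + 0.4·0.9453) ≈ 0.0979
After 'positive': P(affected) = 0.75·0.0979 / (0.75·0.0979 + 0.4·0.9021) ≈ 0.1691
After 'positive': P(affected) = 0.75·0.1691 / (0.75·0.1691 + 0.4·0.8309) ≈ 0.2761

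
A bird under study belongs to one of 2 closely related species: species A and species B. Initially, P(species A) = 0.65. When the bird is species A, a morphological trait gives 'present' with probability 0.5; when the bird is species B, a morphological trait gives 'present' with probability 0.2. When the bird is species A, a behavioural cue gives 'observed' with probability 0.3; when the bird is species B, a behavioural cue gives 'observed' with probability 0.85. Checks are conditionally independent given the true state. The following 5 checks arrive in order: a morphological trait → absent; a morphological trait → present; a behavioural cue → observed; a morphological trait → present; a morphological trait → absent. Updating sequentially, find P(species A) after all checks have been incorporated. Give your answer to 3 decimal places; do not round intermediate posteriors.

Apply Bayes' rule sequentially, carrying P(species A) forward.
After a morphological trait='absent': P(species A) = 0.5·0.6500 / (0.5·0.6500 + 0.8·0.3500) ≈ 0.5372
After a morphological trait='present': P(species A) = 0.5·0.5372 / (0.5·0.5372 + 0.2·0.4628) ≈ 0.7437
After a behavioural cue='observed': P(species A) = 0.3·0.7437 / (0.3·0.7437 + 0.85·0.2563) ≈ 0.5060
After a morphological trait='present': P(species A) = 0.5·0.5060 / (0.5·0.5060 + 0.2·0.4940) ≈ 0.7191
After a morphological trait='absent': P(species A) = 0.5·0.7191 / (0.5·0.7191 + 0.8·0.2809) ≈ 0.6154

0.615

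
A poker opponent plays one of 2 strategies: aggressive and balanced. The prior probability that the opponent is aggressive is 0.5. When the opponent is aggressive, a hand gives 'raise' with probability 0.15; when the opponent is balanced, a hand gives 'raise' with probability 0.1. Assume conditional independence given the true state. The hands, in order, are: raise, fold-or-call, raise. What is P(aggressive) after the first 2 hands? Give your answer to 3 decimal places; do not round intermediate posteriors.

0.586

After 'raise': P(aggressive) = 0.15·0.5000 / (0.15·0.5000 + 0.1·0.5000) ≈ 0.6000
After 'fold-or-call': P(aggressive) = 0.85·0.6000 / (0.85·0.6000 + 0.9·0.4000) ≈ 0.5862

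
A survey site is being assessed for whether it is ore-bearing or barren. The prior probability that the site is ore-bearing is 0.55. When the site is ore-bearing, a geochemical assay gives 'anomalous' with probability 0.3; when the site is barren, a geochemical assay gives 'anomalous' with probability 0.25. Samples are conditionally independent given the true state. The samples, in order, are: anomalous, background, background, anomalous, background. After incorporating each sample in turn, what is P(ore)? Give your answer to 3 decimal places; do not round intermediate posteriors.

0.589

After 'anomalous': P(ore) = 0.3·0.5500 / (0.3·0.5500 + 0.25·0.4500) ≈ 0.5946
After 'background': P(ore) = 0.7·0.5946 / (0.7·0.5946 + 0.75·0.4054) ≈ 0.5779
After 'background': P(ore) = 0.7·0.5779 / (0.7·0.5779 + 0.75·0.4221) ≈ 0.5609
After 'anomalous': P(ore) = 0.3·0.5609 / (0.3·0.5609 + 0.25·0.4391) ≈ 0.6052
After 'background': P(ore) = 0.7·0.6052 / (0.7·0.6052 + 0.75·0.3948) ≈ 0.5886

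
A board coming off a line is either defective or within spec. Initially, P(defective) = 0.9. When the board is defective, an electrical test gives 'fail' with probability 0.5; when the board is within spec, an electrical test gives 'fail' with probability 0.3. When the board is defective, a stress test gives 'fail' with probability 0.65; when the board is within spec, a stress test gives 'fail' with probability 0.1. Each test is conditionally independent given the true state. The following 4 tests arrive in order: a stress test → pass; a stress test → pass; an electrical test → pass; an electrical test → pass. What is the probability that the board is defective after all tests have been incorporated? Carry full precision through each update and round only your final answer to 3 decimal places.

After a stress test='pass': P(defective) = 0.35·0.9000 / (0.35·0.9000 + 0.9·0.1000) ≈ 0.7778
After a stress test='pass': P(defective) = 0.35·0.7778 / (0.35·0.7778 + 0.9·0.2222) ≈ 0.5765
After an electrical test='pass': P(defective) = 0.5·0.5765 / (0.5·0.5765 + 0.7·0.4235) ≈ 0.4930
After an electrical test='pass': P(defective) = 0.5·0.4930 / (0.5·0.4930 + 0.7·0.5070) ≈ 0.4098

0.410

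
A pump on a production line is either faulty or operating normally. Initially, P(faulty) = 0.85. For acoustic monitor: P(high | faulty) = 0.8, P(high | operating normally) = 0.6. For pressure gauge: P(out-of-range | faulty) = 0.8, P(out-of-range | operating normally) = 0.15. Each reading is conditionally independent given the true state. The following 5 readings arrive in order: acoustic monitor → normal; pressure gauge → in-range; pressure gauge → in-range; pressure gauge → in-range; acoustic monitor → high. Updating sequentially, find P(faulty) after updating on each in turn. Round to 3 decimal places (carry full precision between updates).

Apply Bayes' rule sequentially, carrying P(faulty) forward.
After acoustic monitor='normal': P(faulty) = 0.2·0.8500 / (0.2·0.8500 + 0.4·0.1500) ≈ 0.7391
After pressure gauge='in-range': P(faulty) = 0.2·0.7391 / (0.2·0.7391 + 0.85·0.2609) ≈ 0.4000
After pressure gauge='in-range': P(faulty) = 0.2·0.4000 / (0.2·0.4000 + 0.85·0.6000) ≈ 0.1356
After pressure gauge='in-range': P(faulty) = 0.2·0.1356 / (0.2·0.1356 + 0.85·0.8644) ≈ 0.0356
After acoustic monitor='high': P(faulty) = 0.8·0.0356 / (0.8·0.0356 + 0.6·0.9644) ≈ 0.0469

0.047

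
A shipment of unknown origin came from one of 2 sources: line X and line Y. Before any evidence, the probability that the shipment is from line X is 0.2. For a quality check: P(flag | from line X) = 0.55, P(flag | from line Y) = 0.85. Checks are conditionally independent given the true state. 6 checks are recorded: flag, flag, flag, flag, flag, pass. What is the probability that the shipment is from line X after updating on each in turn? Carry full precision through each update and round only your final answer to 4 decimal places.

0.0784

After 'flag': P(line X) = 0.55·0.2000 / (0.55·0.2000 + 0.85·0.8000) ≈ 0.1392
After 'flag': P(line X) = 0.55·0.1392 / (0.55·0.1392 + 0.85·0.8608) ≈ 0.0948
After 'flag': P(line X) = 0.55·0.0948 / (0.55·0.0948 + 0.85·0.9052) ≈ 0.0634
After 'flag': P(line X) = 0.55·0.0634 / (0.55·0.0634 + 0.85·0.9366) ≈ 0.0420
After 'flag': P(line X) = 0.55·0.0420 / (0.55·0.0420 + 0.85·0.9580) ≈ 0.0276
After 'pass': P(line X) = 0.45·0.0276 / (0.45·0.0276 + 0.15·0.9724) ≈ 0.0784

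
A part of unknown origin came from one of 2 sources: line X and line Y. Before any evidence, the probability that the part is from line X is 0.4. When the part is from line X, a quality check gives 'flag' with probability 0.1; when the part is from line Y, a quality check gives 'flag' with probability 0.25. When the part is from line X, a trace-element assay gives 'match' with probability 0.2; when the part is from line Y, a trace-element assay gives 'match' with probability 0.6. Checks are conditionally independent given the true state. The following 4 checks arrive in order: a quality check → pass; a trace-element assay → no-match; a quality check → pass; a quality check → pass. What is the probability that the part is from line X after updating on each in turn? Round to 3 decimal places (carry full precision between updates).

Apply Bayes' rule sequentially, carrying P(line X) forward.
After a quality check='pass': P(line X) = 0.9·0.4000 / (0.9·0.4000 + 0.75·0.6000) ≈ 0.4444
After a trace-element assay='no-match': P(line X) = 0.8·0.4444 / (0.8·0.4444 + 0.4·0.5556) ≈ 0.6154
After a quality check='pass': P(line X) = 0.9·0.6154 / (0.9·0.6154 + 0.75·0.3846) ≈ 0.6575
After a quality check='pass': P(line X) = 0.9·0.6575 / (0.9·0.6575 + 0.75·0.3425) ≈ 0.6973

0.697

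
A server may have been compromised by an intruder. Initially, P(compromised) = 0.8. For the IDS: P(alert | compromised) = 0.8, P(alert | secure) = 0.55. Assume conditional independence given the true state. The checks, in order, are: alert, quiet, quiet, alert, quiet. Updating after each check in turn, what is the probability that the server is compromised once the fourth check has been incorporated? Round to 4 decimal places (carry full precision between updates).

0.6257

After 'alert': P(compromised) = 0.8·0.8000 / (0.8·0.8000 + 0.55·0.2000) ≈ 0.8533
After 'quiet': P(compromised) = 0.2·0.8533 / (0.2·0.8533 + 0.45·0.1467) ≈ 0.7211
After 'quiet': P(compromised) = 0.2·0.7211 / (0.2·0.7211 + 0.45·0.2789) ≈ 0.5347
After 'alert': P(compromised) = 0.8·0.5347 / (0.8·0.5347 + 0.55·0.4653) ≈ 0.6257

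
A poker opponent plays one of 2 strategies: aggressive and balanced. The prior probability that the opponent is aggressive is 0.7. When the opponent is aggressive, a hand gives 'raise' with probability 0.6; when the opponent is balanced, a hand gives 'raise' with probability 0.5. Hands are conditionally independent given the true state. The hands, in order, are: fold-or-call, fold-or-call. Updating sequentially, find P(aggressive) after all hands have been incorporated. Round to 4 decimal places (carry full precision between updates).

After 'fold-or-call': P(aggressive) = 0.4·0.7000 / (0.4·0.7000 + 0.5·0.3000) ≈ 0.6512
After 'fold-or-call': P(aggressive) = 0.4·0.6512 / (0.4·0.6512 + 0.5·0.3488) ≈ 0.5989

0.5989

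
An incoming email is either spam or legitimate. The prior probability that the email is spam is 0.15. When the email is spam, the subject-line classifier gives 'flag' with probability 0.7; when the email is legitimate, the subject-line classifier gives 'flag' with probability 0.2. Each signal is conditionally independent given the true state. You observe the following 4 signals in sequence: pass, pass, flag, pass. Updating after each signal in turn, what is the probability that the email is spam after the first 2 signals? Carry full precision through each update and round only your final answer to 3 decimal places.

0.024

After 'pass': P(spam) = 0.3·0.1500 / (0.3·0.1500 + 0.8·0.8500) ≈ 0.0621
After 'pass': P(spam) = 0.3·0.0621 / (0.3·0.0621 + 0.8·0.9379) ≈ 0.0242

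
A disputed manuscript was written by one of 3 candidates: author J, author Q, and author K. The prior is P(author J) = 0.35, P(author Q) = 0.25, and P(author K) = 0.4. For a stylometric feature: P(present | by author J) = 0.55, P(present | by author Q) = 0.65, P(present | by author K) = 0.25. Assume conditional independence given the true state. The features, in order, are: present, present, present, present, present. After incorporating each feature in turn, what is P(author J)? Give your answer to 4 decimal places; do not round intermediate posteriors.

0.3747

After 'present': normaliser = 0.55·0.3500 + 0.65·0.2500 + 0.25·0.4000; P(author J) ≈ 0.4231, P(author Q) ≈ 0.3571, P(author K) ≈ 0.2198
After 'present': normaliser = 0.55·0.4231 + 0.65·0.3571 + 0.25·0.2198; P(author J) ≈ 0.4477, P(author Q) ≈ 0.4466, P(author K) ≈ 0.1057
After 'present': normaliser = 0.55·0.4477 + 0.65·0.4466 + 0.25·0.1057; P(author J) ≈ 0.4374, P(author Q) ≈ 0.5157, P(author K) ≈ 0.0469
After 'present': normaliser = 0.55·0.4374 + 0.65·0.5157 + 0.25·0.0469; P(author J) ≈ 0.4095, P(author Q) ≈ 0.5706, P(author K) ≈ 0.0200
After 'present': normaliser = 0.55·0.4095 + 0.65·0.5706 + 0.25·0.0200; P(author J) ≈ 0.3747, P(author Q) ≈ 0.6170, P(author K) ≈ 0.0083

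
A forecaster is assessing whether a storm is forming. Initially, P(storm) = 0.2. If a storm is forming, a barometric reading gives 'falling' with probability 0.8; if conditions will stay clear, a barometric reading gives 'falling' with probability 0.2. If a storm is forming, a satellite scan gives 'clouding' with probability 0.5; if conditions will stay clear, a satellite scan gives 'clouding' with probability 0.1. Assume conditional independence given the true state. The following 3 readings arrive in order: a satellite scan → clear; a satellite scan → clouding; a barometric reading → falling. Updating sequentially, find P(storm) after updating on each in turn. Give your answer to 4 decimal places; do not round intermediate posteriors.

After a satellite scan='clear': P(storm) = 0.5·0.2000 / (0.5·0.2000 + 0.9·0.8000) ≈ 0.1220
After a satellite scan='clouding': P(storm) = 0.5·0.1220 / (0.5·0.1220 + 0.1·0.8780) ≈ 0.4098
After a barometric reading='falling': P(storm) = 0.8·0.4098 / (0.8·0.4098 + 0.2·0.5902) ≈ 0.7353

0.7353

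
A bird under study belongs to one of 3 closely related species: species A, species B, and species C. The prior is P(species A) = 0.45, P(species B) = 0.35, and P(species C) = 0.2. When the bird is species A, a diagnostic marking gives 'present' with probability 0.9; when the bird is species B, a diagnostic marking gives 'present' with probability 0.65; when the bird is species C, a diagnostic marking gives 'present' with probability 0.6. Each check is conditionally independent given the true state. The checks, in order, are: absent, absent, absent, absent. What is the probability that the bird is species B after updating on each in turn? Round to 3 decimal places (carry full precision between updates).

0.504

After 'absent': normaliser = 0.1·0.4500 + 0.35·0.3500 + 0.4·0.2000; P(species A) ≈ 0.1818, P(species B) ≈ 0.4949, P(species C) ≈ 0.3232
After 'absent': normaliser = 0.1·0.1818 + 0.35·0.4949 + 0.4·0.3232; P(species A) ≈ 0.0567, P(species B) ≈ 0.5402, P(species C) ≈ 0.4031
After 'absent': normaliser = 0.1·0.0567 + 0.35·0.5402 + 0.4·0.4031; P(species A) ≈ 0.0159, P(species B) ≈ 0.5311, P(species C) ≈ 0.4530
After 'absent': normaliser = 0.1·0.0159 + 0.35·0.5311 + 0.4·0.4530; P(species A) ≈ 0.0043, P(species B) ≈ 0.5042, P(species C) ≈ 0.4915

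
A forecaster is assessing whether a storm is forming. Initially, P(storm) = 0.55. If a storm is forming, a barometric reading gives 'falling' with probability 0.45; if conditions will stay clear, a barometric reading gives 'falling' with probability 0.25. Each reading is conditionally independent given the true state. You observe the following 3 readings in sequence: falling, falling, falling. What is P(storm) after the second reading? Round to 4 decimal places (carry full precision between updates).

0.7984

After 'falling': P(storm) = 0.45·0.5500 / (0.45·0.5500 + 0.25·0.4500) ≈ 0.6875
After 'falling': P(storm) = 0.45·0.6875 / (0.45·0.6875 + 0.25·0.3125) ≈ 0.7984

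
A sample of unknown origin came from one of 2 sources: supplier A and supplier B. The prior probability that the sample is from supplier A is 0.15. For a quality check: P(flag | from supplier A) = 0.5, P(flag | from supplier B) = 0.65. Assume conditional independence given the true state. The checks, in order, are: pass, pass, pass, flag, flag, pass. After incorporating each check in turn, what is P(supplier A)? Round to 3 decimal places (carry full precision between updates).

After 'pass': P(supplier A) = 0.5·0.1500 / (0.5·0.1500 + 0.35·0.8500) ≈ 0.2013
After 'pass': P(supplier A) = 0.5·0.2013 / (0.5·0.2013 + 0.35·0.7987) ≈ 0.2648
After 'pass': P(supplier A) = 0.5·0.2648 / (0.5·0.2648 + 0.35·0.7352) ≈ 0.3397
After 'flag': P(supplier A) = 0.5·0.3397 / (0.5·0.3397 + 0.65·0.6603) ≈ 0.2835
After 'flag': P(supplier A) = 0.5·0.2835 / (0.5·0.2835 + 0.65·0.7165) ≈ 0.2334
After 'pass': P(supplier A) = 0.5·0.2334 / (0.5·0.2334 + 0.35·0.7666) ≈ 0.3031

0.303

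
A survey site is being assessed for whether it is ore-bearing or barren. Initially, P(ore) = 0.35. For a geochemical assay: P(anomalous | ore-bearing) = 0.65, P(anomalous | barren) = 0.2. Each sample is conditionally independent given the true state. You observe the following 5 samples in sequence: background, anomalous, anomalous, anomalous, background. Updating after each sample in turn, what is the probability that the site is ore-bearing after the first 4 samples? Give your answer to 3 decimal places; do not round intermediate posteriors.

0.890

After 'background': P(ore) = 0.35·0.3500 / (0.35·0.3500 + 0.8·0.6500) ≈ 0.1907
After 'anomalous': P(ore) = 0.65·0.1907 / (0.65·0.1907 + 0.2·0.8093) ≈ 0.4336
After 'anomalous': P(ore) = 0.65·0.4336 / (0.65·0.4336 + 0.2·0.5664) ≈ 0.7133
After 'anomalous': P(ore) = 0.65·0.7133 / (0.65·0.7133 + 0.2·0.2867) ≈ 0.8900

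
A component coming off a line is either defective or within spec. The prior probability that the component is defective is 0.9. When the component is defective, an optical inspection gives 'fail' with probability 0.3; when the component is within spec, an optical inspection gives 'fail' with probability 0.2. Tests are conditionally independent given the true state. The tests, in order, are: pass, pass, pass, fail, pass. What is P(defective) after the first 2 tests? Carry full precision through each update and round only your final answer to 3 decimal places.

After 'pass': P(defective) = 0.7·0.9000 / (0.7·0.9000 + 0.8·0.1000) ≈ 0.8873
After 'pass': P(defective) = 0.7·0.8873 / (0.7·0.8873 + 0.8·0.1127) ≈ 0.8733

0.873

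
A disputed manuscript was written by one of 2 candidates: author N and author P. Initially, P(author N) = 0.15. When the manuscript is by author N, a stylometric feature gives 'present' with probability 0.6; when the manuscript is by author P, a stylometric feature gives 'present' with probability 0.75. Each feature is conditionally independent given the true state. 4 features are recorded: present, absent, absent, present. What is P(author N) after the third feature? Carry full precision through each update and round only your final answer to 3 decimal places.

0.265

Apply Bayes' rule sequentially, carrying P(author N) forward.
After 'present': P(author N) = 0.6·0.1500 / (0.6·0.1500 + 0.75·0.8500) ≈ 0.1237
After 'absent': P(author N) = 0.4·0.1237 / (0.4·0.1237 + 0.25·0.8763) ≈ 0.1843
After 'absent': P(author N) = 0.4·0.1843 / (0.4·0.1843 + 0.25·0.8157) ≈ 0.2655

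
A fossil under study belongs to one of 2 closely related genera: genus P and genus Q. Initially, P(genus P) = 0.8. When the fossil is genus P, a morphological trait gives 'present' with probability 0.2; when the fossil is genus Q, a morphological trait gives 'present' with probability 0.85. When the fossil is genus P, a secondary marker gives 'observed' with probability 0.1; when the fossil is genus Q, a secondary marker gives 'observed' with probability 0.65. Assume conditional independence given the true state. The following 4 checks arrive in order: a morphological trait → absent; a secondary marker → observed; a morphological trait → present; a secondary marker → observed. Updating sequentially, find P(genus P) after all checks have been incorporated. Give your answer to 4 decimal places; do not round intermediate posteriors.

Apply Bayes' rule sequentially, carrying P(genus P) forward.
After a morphological trait='absent': P(genus P) = 0.8·0.8000 / (0.8·0.8000 + 0.15·0.2000) ≈ 0.9552
After a secondary marker='observed': P(genus P) = 0.1·0.9552 / (0.1·0.9552 + 0.65·0.0448) ≈ 0.7665
After a morphological trait='present': P(genus P) = 0.2·0.7665 / (0.2·0.7665 + 0.85·0.2335) ≈ 0.4357
After a secondary marker='observed': P(genus P) = 0.1·0.4357 / (0.1·0.4357 + 0.65·0.5643) ≈ 0.1062

0.1062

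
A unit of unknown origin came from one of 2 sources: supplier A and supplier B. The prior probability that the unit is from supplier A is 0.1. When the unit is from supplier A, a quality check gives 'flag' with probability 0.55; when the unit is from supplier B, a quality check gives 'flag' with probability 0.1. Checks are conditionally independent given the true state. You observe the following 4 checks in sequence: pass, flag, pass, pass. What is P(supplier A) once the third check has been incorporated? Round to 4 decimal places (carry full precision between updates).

0.1325

Each posterior becomes the prior for the next update.
After 'pass': P(supplier A) = 0.45·0.1000 / (0.45·0.1000 + 0.9·0.9000) ≈ 0.0526
After 'flag': P(supplier A) = 0.55·0.0526 / (0.55·0.0526 + 0.1·0.9474) ≈ 0.2340
After 'pass': P(supplier A) = 0.45·0.2340 / (0.45·0.2340 + 0.9·0.7660) ≈ 0.1325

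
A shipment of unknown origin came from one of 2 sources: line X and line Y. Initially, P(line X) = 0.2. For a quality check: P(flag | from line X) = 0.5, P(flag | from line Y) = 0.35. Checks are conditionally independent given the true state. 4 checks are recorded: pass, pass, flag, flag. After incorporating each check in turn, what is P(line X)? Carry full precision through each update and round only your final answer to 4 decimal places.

0.2319

After 'pass': P(line X) = 0.5·0.2000 / (0.5·0.2000 + 0.65·0.8000) ≈ 0.1613
After 'pass': P(line X) = 0.5·0.1613 / (0.5·0.1613 + 0.65·0.8387) ≈ 0.1289
After 'flag': P(line X) = 0.5·0.1289 / (0.5·0.1289 + 0.35·0.8711) ≈ 0.1745
After 'flag': P(line X) = 0.5·0.1745 / (0.5·0.1745 + 0.35·0.8255) ≈ 0.2319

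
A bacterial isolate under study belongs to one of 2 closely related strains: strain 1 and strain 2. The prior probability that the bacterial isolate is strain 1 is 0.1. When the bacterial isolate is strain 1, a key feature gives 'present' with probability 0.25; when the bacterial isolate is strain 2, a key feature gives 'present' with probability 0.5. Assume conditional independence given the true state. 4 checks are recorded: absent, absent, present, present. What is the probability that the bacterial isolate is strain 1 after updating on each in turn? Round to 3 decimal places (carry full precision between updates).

0.059

After 'absent': P(strain 1) = 0.75·0.1000 / (0.75·0.1000 + 0.5·0.9000) ≈ 0.1429
After 'absent': P(strain 1) = 0.75·0.1429 / (0.75·0.1429 + 0.5·0.8571) ≈ 0.2000
After 'present': P(strain 1) = 0.25·0.2000 / (0.25·0.2000 + 0.5·0.8000) ≈ 0.1111
After 'present': P(strain 1) = 0.25·0.1111 / (0.25·0.1111 + 0.5·0.8889) ≈ 0.0588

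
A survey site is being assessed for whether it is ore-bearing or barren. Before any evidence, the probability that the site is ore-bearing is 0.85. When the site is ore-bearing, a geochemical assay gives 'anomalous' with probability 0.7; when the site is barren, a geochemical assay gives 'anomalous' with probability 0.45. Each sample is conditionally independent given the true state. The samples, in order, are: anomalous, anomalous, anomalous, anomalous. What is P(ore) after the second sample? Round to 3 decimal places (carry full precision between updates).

0.932

Apply Bayes' rule sequentially, carrying P(ore) forward.
After 'anomalous': P(ore) = 0.7·0.8500 / (0.7·0.8500 + 0.45·0.1500) ≈ 0.8981
After 'anomalous': P(ore) = 0.7·0.8981 / (0.7·0.8981 + 0.45·0.1019) ≈ 0.9320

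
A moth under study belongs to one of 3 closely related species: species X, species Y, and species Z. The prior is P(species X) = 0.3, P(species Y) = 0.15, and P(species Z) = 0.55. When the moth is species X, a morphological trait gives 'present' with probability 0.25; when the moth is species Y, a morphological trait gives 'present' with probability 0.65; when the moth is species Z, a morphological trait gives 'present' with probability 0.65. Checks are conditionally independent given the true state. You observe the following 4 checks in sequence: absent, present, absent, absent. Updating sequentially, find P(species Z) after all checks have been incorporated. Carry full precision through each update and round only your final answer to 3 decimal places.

0.300

Apply Bayes' rule sequentially, carrying P(species Z) forward.
After 'absent': normaliser = 0.75·0.3000 + 0.35·0.1500 + 0.35·0.5500; P(species X) ≈ 0.4787, P(species Y) ≈ 0.1117, P(species Z) ≈ 0.4096
After 'present': normaliser = 0.25·0.4787 + 0.65·0.1117 + 0.65·0.4096; P(species X) ≈ 0.2610, P(species Y) ≈ 0.1584, P(species Z) ≈ 0.5806
After 'absent': normaliser = 0.75·0.2610 + 0.35·0.1584 + 0.35·0.5806; P(species X) ≈ 0.4308, P(species Y) ≈ 0.1220, P(species Z) ≈ 0.4472
After 'absent': normaliser = 0.75·0.4308 + 0.35·0.1220 + 0.35·0.4472; P(species X) ≈ 0.6186, P(species Y) ≈ 0.0817, P(species Z) ≈ 0.2997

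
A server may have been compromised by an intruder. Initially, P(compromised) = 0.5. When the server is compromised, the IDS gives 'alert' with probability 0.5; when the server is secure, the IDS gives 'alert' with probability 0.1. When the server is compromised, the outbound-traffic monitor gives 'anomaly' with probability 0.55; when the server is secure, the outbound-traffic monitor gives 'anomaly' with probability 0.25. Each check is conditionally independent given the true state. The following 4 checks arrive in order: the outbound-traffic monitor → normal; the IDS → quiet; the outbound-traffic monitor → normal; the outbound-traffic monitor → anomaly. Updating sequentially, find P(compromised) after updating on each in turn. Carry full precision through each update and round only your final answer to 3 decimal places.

After the outbound-traffic monitor='normal': P(compromised) = 0.45·0.5000 / (0.45·0.5000 + 0.75·0.5000) ≈ 0.3750
After the IDS='quiet': P(compromised) = 0.5·0.3750 / (0.5·0.3750 + 0.9·0.6250) ≈ 0.2500
After the outbound-traffic monitor='normal': P(compromised) = 0.45·0.2500 / (0.45·0.2500 + 0.75·0.7500) ≈ 0.1667
After the outbound-traffic monitor='anomaly': P(compromised) = 0.55·0.1667 / (0.55·0.1667 + 0.25·0.8333) ≈ 0.3056

0.306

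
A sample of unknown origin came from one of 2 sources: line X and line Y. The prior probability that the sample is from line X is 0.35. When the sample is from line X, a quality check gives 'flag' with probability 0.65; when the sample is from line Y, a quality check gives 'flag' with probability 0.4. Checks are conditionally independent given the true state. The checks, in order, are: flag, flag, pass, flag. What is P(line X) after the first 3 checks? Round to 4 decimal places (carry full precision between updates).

0.4534

After 'flag': P(line X) = 0.65·0.3500 / (0.65·0.3500 + 0.4·0.6500) ≈ 0.4667
After 'flag': P(line X) = 0.65·0.4667 / (0.65·0.4667 + 0.4·0.5333) ≈ 0.5871
After 'pass': P(line X) = 0.35·0.5871 / (0.35·0.5871 + 0.6·0.4129) ≈ 0.4534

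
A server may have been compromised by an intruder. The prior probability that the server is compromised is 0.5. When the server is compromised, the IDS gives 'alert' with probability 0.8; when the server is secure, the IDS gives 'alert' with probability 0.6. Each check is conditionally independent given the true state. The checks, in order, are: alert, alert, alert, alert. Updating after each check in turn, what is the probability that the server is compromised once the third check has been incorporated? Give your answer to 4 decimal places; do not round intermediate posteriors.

0.7033

After 'alert': P(compromised) = 0.8·0.5000 / (0.8·0.5000 + 0.6·0.5000) ≈ 0.5714
After 'alert': P(compromised) = 0.8·0.5714 / (0.8·0.5714 + 0.6·0.4286) ≈ 0.6400
After 'alert': P(compromised) = 0.8·0.6400 / (0.8·0.6400 + 0.6·0.3600) ≈ 0.7033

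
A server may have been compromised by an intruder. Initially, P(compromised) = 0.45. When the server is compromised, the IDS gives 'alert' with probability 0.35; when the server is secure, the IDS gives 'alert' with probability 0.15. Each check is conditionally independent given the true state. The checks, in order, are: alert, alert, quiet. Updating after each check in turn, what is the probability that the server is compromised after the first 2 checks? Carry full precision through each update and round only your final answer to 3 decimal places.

After 'alert': P(compromised) = 0.35·0.4500 / (0.35·0.4500 + 0.15·0.5500) ≈ 0.6562
After 'alert': P(compromised) = 0.35·0.6562 / (0.35·0.6562 + 0.15·0.3438) ≈ 0.8167

0.817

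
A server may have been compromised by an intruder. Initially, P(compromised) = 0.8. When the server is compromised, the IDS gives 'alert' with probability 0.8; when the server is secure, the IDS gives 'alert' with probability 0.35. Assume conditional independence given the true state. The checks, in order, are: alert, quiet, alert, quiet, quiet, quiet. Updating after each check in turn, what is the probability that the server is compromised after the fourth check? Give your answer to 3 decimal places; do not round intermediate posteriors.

After 'alert': P(compromised) = 0.8·0.8000 / (0.8·0.8000 + 0.35·0.2000) ≈ 0.9014
After 'quiet': P(compromised) = 0.2·0.9014 / (0.2·0.9014 + 0.65·0.0986) ≈ 0.7378
After 'alert': P(compromised) = 0.8·0.7378 / (0.8·0.7378 + 0.35·0.2622) ≈ 0.8654
After 'quiet': P(compromised) = 0.2·0.8654 / (0.2·0.8654 + 0.65·0.1346) ≈ 0.6643

0.664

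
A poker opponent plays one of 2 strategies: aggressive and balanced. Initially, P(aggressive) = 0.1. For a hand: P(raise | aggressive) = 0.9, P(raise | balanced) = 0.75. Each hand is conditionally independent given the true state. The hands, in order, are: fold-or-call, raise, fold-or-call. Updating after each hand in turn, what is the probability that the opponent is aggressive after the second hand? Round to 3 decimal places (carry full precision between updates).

0.051

After 'fold-or-call': P(aggressive) = 0.1·0.1000 / (0.1·0.1000 + 0.25·0.9000) ≈ 0.0426
After 'raise': P(aggressive) = 0.9·0.0426 / (0.9·0.0426 + 0.75·0.9574) ≈ 0.0506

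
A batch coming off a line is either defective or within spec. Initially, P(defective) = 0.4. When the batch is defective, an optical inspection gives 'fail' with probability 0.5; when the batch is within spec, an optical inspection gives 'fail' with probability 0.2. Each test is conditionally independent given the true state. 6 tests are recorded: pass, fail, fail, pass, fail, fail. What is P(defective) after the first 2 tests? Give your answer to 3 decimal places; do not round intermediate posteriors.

After 'pass': P(defective) = 0.5·0.4000 / (0.5·0.4000 + 0.8·0.6000) ≈ 0.2941
After 'fail': P(defective) = 0.5·0.2941 / (0.5·0.2941 + 0.2·0.7059) ≈ 0.5102

0.510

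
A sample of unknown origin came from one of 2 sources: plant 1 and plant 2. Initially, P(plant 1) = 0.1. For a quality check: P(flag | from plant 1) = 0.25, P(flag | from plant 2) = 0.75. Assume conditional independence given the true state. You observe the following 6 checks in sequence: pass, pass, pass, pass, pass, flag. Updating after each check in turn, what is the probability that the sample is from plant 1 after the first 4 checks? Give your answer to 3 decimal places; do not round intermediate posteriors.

After 'pass': P(plant 1) = 0.75·0.1000 / (0.75·0.1000 + 0.25·0.9000) ≈ 0.2500
After 'pass': P(plant 1) = 0.75·0.2500 / (0.75·0.2500 + 0.25·0.7500) ≈ 0.5000
After 'pass': P(plant 1) = 0.75·0.5000 / (0.75·0.5000 + 0.25·0.5000) ≈ 0.7500
After 'pass': P(plant 1) = 0.75·0.7500 / (0.75·0.7500 + 0.25·0.2500) ≈ 0.9000

0.900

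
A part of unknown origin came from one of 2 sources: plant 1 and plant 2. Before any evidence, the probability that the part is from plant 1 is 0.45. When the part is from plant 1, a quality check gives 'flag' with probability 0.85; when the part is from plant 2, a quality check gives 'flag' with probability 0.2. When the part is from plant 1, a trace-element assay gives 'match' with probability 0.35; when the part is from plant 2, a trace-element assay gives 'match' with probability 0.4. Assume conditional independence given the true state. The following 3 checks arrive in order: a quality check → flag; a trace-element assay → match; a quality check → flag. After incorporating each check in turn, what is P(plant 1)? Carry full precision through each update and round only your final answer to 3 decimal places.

After a quality check='flag': P(plant 1) = 0.85·0.4500 / (0.85·0.4500 + 0.2·0.5500) ≈ 0.7766
After a trace-element assay='match': P(plant 1) = 0.35·0.7766 / (0.35·0.7766 + 0.4·0.2234) ≈ 0.7526
After a quality check='flag': P(plant 1) = 0.85·0.7526 / (0.85·0.7526 + 0.2·0.2474) ≈ 0.9282

0.928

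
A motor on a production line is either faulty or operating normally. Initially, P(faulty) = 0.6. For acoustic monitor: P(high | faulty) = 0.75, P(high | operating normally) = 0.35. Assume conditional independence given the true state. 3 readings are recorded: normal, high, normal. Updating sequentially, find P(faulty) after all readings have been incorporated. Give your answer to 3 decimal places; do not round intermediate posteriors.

After 'normal': P(faulty) = 0.25·0.6000 / (0.25·0.6000 + 0.65·0.4000) ≈ 0.3659
After 'high': P(faulty) = 0.75·0.3659 / (0.75·0.3659 + 0.35·0.6341) ≈ 0.5528
After 'normal': P(faulty) = 0.25·0.5528 / (0.25·0.5528 + 0.65·0.4472) ≈ 0.3223

0.322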